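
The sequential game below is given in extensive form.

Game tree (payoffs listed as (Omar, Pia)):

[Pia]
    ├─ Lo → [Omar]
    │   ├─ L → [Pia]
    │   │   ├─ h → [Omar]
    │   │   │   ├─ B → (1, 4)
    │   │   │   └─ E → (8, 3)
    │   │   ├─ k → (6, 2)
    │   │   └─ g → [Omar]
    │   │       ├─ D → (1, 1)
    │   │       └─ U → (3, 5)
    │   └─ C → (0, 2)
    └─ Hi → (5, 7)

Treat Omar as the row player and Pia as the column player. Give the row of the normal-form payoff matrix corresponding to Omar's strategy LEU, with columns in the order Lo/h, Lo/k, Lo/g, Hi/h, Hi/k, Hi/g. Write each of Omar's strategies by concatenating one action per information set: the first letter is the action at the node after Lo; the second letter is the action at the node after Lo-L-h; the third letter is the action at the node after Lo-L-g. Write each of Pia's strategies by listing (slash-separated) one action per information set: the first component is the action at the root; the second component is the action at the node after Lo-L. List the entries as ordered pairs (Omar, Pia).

vs Lo/h: Pia plays Lo → Omar plays L at [Lo] → Pia plays h at [Lo-L] → Omar plays E at [Lo-L-h] → (8, 3)
vs Lo/k: Pia plays Lo → Omar plays L at [Lo] → Pia plays k at [Lo-L] → (6, 2)
vs Lo/g: Pia plays Lo → Omar plays L at [Lo] → Pia plays g at [Lo-L] → Omar plays U at [Lo-L-g] → (3, 5)
vs Hi/h: Pia plays Hi → (5, 7)
vs Hi/k: Pia plays Hi → (5, 7)
vs Hi/g: Pia plays Hi → (5, 7)

(8,3) (6,2) (3,5) (5,7) (5,7) (5,7)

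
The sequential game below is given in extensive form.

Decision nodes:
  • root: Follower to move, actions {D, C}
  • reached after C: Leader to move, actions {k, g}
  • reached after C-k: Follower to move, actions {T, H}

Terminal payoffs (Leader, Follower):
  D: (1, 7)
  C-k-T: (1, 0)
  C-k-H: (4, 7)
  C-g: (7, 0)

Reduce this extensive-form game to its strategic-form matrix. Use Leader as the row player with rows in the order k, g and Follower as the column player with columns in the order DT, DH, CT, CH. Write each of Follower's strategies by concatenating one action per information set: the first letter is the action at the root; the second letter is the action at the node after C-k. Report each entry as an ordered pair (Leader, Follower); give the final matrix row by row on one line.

k: (1,7) (1,7) (1,0) (4,7) | g: (1,7) (1,7) (7,0) (7,0)

           DT       DH       CT       CH
   k    (1,7)    (1,7)    (1,0)    (4,7)
   g    (1,7)    (1,7)    (7,0)    (7,0)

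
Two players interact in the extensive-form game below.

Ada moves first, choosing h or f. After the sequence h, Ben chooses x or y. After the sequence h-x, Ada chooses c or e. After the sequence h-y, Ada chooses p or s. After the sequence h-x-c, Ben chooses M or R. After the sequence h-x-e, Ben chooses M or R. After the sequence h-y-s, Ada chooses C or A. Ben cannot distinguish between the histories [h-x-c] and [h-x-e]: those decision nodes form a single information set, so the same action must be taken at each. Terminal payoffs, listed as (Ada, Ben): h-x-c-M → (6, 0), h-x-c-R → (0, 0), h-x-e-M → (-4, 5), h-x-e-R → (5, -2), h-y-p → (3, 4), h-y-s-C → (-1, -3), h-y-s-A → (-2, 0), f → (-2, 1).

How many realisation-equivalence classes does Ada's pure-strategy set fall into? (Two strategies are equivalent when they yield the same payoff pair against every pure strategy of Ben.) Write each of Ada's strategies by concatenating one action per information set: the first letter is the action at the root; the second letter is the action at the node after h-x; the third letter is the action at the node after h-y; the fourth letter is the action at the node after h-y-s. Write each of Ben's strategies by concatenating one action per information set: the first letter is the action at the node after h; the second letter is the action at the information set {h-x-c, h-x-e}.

7

Ada has 16 pure strategies: hcpC, hcpA, hcsC, hcsA, hepC, hepA, hesC, hesA, fcpC, fcpA, fcsC, fcsA, fepC, fepA, fesC, fesA. Columns: xM, xR, yM, yR.
{hcpC, hcpA} → row (6,0) (0,0) (3,4) (3,4)
{hcsC} → row (6,0) (0,0) (-1,-3) (-1,-3)
{hcsA} → row (6,0) (0,0) (-2,0) (-2,0)
{hepC, hepA} → row (-4,5) (5,-2) (3,4) (3,4)
{hesC} → row (-4,5) (5,-2) (-1,-3) (-1,-3)
{hesA} → row (-4,5) (5,-2) (-2,0) (-2,0)
{fcpC, fcpA, fcsC, fcsA, fepC, fepA, fesC, fesA} → row (-2,1) (-2,1) (-2,1) (-2,1)
That's 7 distinct rows out of 16 strategies.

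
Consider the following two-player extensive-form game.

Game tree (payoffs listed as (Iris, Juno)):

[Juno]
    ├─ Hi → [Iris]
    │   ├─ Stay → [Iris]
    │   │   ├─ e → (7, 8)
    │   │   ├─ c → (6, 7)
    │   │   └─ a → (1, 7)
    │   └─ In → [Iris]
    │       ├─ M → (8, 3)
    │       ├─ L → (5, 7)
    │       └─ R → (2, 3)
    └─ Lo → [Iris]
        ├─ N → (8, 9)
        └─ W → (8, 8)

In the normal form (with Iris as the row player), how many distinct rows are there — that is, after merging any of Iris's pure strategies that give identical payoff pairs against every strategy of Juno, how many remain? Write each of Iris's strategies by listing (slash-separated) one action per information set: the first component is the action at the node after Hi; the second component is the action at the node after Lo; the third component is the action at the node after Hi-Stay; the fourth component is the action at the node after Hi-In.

12

Iris has 36 pure strategies: Stay/N/e/M, Stay/N/e/L, Stay/N/e/R, Stay/N/c/M, Stay/N/c/L, Stay/N/c/R, Stay/N/a/M, Stay/N/a/L, Stay/N/a/R, Stay/W/e/M, Stay/W/e/L, Stay/W/e/R, Stay/W/c/M, Stay/W/c/L, Stay/W/c/R, Stay/W/a/M, Stay/W/a/L, Stay/W/a/R, In/N/e/M, In/N/e/L, In/N/e/R, In/N/c/M, In/N/c/L, In/N/c/R, In/N/a/M, In/N/a/L, In/N/a/R, In/W/e/M, In/W/e/L, In/W/e/R, In/W/c/M, In/W/c/L, In/W/c/R, In/W/a/M, In/W/a/L, In/W/a/R. Columns: Hi, Lo.
{Stay/N/e/M, Stay/N/e/L, Stay/N/e/R} → row (7,8) (8,9)
{Stay/N/c/M, Stay/N/c/L, Stay/N/c/R} → row (6,7) (8,9)
{Stay/N/a/M, Stay/N/a/L, Stay/N/a/R} → row (1,7) (8,9)
{Stay/W/e/M, Stay/W/e/L, Stay/W/e/R} → row (7,8) (8,8)
{Stay/W/c/M, Stay/W/c/L, Stay/W/c/R} → row (6,7) (8,8)
{Stay/W/a/M, Stay/W/a/L, Stay/W/a/R} → row (1,7) (8,8)
{In/N/e/M, In/N/c/M, In/N/a/M} → row (8,3) (8,9)
{In/N/e/L, In/N/c/L, In/N/a/L} → row (5,7) (8,9)
{In/N/e/R, In/N/c/R, In/N/a/R} → row (2,3) (8,9)
{In/W/e/M, In/W/c/M, In/W/a/M} → row (8,3) (8,8)
{In/W/e/L, In/W/c/L, In/W/a/L} → row (5,7) (8,8)
{In/W/e/R, In/W/c/R, In/W/a/R} → row (2,3) (8,8)
That's 12 distinct rows out of 36 strategies.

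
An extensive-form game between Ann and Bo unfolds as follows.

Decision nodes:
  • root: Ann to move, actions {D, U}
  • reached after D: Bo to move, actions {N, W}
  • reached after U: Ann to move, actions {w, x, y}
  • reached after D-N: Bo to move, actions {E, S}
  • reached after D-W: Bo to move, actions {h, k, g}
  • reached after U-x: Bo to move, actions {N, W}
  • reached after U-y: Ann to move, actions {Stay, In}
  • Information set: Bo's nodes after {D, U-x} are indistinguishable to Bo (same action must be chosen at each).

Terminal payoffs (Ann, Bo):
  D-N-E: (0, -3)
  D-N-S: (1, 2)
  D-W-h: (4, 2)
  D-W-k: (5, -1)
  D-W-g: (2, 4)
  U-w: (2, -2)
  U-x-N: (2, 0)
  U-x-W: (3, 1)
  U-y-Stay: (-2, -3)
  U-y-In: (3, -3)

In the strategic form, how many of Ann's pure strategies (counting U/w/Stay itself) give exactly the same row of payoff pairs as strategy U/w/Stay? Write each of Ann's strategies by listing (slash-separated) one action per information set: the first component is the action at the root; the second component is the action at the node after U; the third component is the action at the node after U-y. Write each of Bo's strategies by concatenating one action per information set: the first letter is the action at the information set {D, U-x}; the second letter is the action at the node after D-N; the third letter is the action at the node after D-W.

Row for U/w/Stay (columns NEh, NEk, NEg, NSh, NSk, NSg, WEh, WEk, WEg, WSh, WSk, WSg): (2,-2) (2,-2) (2,-2) (2,-2) (2,-2) (2,-2) (2,-2) (2,-2) (2,-2) (2,-2) (2,-2) (2,-2).
Under U/w/Stay, Ann's choice at the node after U-y can never be reached regardless of what Bo does, so varying those choices leaves every outcome unchanged.
Holding the reachable choices fixed and varying the unreachable one freely already gives 2 equivalent strategies.
No other strategy reproduces this row, so those 2 are the full class: U/w/Stay, U/w/In.

2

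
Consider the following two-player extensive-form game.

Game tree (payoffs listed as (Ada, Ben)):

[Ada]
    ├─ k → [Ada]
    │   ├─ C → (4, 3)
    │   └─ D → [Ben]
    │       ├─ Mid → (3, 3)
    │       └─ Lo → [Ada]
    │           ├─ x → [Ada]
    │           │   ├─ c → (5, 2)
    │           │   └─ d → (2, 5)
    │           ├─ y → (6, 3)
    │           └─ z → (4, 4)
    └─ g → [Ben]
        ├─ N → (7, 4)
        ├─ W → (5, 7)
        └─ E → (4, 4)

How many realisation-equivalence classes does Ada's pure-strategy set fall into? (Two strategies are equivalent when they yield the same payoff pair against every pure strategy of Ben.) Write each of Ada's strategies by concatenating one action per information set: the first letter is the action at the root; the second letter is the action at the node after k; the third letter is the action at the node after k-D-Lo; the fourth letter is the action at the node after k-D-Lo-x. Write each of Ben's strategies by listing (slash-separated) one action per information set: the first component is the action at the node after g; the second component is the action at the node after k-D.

Ada has 24 pure strategies: kCxc, kCxd, kCyc, kCyd, kCzc, kCzd, kDxc, kDxd, kDyc, kDyd, kDzc, kDzd, gCxc, gCxd, gCyc, gCyd, gCzc, gCzd, gDxc, gDxd, gDyc, gDyd, gDzc, gDzd. Columns: N/Mid, N/Lo, W/Mid, W/Lo, E/Mid, E/Lo.
{kCxc, kCxd, kCyc, kCyd, kCzc, kCzd} → row (4,3) (4,3) (4,3) (4,3) (4,3) (4,3)
{kDxc} → row (3,3) (5,2) (3,3) (5,2) (3,3) (5,2)
{kDxd} → row (3,3) (2,5) (3,3) (2,5) (3,3) (2,5)
{kDyc, kDyd} → row (3,3) (6,3) (3,3) (6,3) (3,3) (6,3)
{kDzc, kDzd} → row (3,3) (4,4) (3,3) (4,4) (3,3) (4,4)
{gCxc, gCxd, gCyc, gCyd, gCzc, gCzd, gDxc, gDxd, gDyc, gDyd, gDzc, gDzd} → row (7,4) (7,4) (5,7) (5,7) (4,4) (4,4)
That's 6 distinct rows out of 24 strategies.

6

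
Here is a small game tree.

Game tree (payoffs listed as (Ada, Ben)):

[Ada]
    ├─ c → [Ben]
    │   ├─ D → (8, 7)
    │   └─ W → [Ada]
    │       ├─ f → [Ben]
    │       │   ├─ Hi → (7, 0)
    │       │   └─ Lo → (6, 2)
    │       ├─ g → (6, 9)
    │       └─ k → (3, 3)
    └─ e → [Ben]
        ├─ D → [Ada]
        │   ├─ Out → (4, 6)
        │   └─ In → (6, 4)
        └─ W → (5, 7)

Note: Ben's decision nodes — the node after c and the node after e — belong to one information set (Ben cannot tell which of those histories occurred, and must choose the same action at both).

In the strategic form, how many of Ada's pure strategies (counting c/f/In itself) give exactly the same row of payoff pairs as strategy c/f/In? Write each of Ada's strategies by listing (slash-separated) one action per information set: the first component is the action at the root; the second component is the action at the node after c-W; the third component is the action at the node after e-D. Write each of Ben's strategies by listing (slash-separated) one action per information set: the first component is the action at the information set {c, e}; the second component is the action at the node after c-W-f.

Row for c/f/In (columns D/Hi, D/Lo, W/Hi, W/Lo): (8,7) (8,7) (7,0) (6,2).
Under c/f/In, Ada's choice at the node after e-D can never be reached regardless of what Ben does, so varying those choices leaves every outcome unchanged.
Holding the reachable choices fixed and varying the unreachable one freely already gives 2 equivalent strategies.
No other strategy reproduces this row, so those 2 are the full class: c/f/Out, c/f/In.

2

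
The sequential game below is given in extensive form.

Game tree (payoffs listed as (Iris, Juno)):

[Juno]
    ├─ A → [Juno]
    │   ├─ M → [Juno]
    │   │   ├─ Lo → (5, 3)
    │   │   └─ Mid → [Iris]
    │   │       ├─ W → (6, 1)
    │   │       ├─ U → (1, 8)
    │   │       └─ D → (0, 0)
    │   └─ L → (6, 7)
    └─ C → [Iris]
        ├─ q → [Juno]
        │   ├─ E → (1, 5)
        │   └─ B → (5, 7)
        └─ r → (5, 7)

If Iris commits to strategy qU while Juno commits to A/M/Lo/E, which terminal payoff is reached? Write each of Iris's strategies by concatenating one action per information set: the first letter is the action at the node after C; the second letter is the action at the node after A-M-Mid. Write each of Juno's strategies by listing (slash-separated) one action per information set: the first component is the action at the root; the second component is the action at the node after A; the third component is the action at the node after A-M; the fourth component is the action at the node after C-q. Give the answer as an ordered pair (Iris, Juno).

(5, 3)

Trace the play path from the root:
  Juno plays A
  Juno plays M at [A]
  Juno plays Lo at [A-M]
→ terminal payoff (5, 3).
(Iris's choice at the node after C is never reached on this path, so it doesn't affect the outcome.)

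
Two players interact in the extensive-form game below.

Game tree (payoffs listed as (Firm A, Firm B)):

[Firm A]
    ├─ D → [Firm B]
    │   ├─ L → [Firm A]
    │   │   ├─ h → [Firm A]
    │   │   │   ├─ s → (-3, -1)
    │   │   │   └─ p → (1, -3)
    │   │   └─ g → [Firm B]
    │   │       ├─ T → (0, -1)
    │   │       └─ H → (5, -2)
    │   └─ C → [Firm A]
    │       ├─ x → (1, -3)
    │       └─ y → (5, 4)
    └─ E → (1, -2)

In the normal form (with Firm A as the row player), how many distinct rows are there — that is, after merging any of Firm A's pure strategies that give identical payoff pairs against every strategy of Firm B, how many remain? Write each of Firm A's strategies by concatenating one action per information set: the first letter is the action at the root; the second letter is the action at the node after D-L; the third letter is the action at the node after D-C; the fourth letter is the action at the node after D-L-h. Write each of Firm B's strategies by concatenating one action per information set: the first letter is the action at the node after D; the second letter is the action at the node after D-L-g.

7

Firm A has 16 pure strategies: Dhxs, Dhxp, Dhys, Dhyp, Dgxs, Dgxp, Dgys, Dgyp, Ehxs, Ehxp, Ehys, Ehyp, Egxs, Egxp, Egys, Egyp. Columns: LT, LH, CT, CH.
{Dhxs} → row (-3,-1) (-3,-1) (1,-3) (1,-3)
{Dhxp} → row (1,-3) (1,-3) (1,-3) (1,-3)
{Dhys} → row (-3,-1) (-3,-1) (5,4) (5,4)
{Dhyp} → row (1,-3) (1,-3) (5,4) (5,4)
{Dgxs, Dgxp} → row (0,-1) (5,-2) (1,-3) (1,-3)
{Dgys, Dgyp} → row (0,-1) (5,-2) (5,4) (5,4)
{Ehxs, Ehxp, Ehys, Ehyp, Egxs, Egxp, Egys, Egyp} → row (1,-2) (1,-2) (1,-2) (1,-2)
That's 7 distinct rows out of 16 strategies.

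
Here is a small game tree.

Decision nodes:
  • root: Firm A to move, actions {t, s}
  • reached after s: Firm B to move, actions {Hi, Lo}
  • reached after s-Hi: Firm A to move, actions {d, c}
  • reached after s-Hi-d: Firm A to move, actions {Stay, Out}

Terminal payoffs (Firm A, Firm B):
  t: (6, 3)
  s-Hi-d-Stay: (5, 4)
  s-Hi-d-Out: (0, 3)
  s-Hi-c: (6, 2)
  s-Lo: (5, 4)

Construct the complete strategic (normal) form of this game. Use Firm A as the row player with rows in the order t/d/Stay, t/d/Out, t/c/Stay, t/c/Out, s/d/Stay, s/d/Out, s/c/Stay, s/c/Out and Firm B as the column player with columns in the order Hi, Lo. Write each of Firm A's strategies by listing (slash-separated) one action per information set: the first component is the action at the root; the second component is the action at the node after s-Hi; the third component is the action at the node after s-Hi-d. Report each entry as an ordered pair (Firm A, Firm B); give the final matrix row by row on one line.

t/d/Stay: (6,3) (6,3) | t/d/Out: (6,3) (6,3) | t/c/Stay: (6,3) (6,3) | t/c/Out: (6,3) (6,3) | s/d/Stay: (5,4) (5,4) | s/d/Out: (0,3) (5,4) | s/c/Stay: (6,2) (5,4) | s/c/Out: (6,2) (5,4)

               Hi       Lo
t/d/Stay    (6,3)    (6,3)
 t/d/Out    (6,3)    (6,3)
t/c/Stay    (6,3)    (6,3)
 t/c/Out    (6,3)    (6,3)
s/d/Stay    (5,4)    (5,4)
 s/d/Out    (0,3)    (5,4)
s/c/Stay    (6,2)    (5,4)
 s/c/Out    (6,2)    (5,4)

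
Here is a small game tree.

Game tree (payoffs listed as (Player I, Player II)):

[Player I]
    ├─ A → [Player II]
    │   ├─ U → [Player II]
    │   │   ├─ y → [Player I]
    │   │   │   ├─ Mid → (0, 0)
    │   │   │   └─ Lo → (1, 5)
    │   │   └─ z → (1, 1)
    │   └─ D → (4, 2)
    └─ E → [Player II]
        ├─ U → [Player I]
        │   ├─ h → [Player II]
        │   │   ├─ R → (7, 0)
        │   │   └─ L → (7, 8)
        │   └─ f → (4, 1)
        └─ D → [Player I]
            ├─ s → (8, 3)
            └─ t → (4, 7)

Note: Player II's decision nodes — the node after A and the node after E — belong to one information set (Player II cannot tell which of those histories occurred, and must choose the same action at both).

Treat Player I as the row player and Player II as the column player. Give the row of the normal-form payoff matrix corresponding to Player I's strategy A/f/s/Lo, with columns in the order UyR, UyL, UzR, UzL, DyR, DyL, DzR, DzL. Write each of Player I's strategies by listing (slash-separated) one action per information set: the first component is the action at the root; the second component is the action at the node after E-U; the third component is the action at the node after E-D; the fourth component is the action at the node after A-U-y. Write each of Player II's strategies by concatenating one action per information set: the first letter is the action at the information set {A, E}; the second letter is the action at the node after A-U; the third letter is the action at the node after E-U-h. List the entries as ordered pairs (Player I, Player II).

(1,5) (1,5) (1,1) (1,1) (4,2) (4,2) (4,2) (4,2)

vs UyR: Player I plays A → Player II plays U at [A] → Player II plays y at [A-U] → Player I plays Lo at [A-U-y] → (1, 5)
vs UyL: Player I plays A → Player II plays U at [A] → Player II plays y at [A-U] → Player I plays Lo at [A-U-y] → (1, 5)
vs UzR: Player I plays A → Player II plays U at [A] → Player II plays z at [A-U] → (1, 1)
vs UzL: Player I plays A → Player II plays U at [A] → Player II plays z at [A-U] → (1, 1)
vs DyR: Player I plays A → Player II plays D at [A] → (4, 2)
vs DyL: Player I plays A → Player II plays D at [A] → (4, 2)
vs DzR: Player I plays A → Player II plays D at [A] → (4, 2)
vs DzL: Player I plays A → Player II plays D at [A] → (4, 2)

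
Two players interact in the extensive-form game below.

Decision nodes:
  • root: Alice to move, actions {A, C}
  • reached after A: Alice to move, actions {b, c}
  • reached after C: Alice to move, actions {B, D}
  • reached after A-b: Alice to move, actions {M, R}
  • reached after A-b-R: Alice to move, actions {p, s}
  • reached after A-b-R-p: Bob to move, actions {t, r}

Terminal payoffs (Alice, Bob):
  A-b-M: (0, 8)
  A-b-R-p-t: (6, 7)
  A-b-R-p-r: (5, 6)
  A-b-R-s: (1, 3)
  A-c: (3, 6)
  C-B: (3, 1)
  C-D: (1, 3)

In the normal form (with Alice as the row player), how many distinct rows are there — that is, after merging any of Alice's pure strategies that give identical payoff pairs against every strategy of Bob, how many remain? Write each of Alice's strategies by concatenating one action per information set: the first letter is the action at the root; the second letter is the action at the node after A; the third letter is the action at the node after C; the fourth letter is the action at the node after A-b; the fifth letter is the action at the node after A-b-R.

Alice has 32 pure strategies: AbBMp, AbBMs, AbBRp, AbBRs, AbDMp, AbDMs, AbDRp, AbDRs, AcBMp, AcBMs, AcBRp, AcBRs, AcDMp, AcDMs, AcDRp, AcDRs, CbBMp, CbBMs, CbBRp, CbBRs, CbDMp, CbDMs, CbDRp, CbDRs, CcBMp, CcBMs, CcBRp, CcBRs, CcDMp, CcDMs, CcDRp, CcDRs. Columns: t, r.
{AbBMp, AbBMs, AbDMp, AbDMs} → row (0,8) (0,8)
{AbBRp, AbDRp} → row (6,7) (5,6)
{AbBRs, AbDRs, CbDMp, CbDMs, CbDRp, CbDRs, CcDMp, CcDMs, CcDRp, CcDRs} → row (1,3) (1,3)
{AcBMp, AcBMs, AcBRp, AcBRs, AcDMp, AcDMs, AcDRp, AcDRs} → row (3,6) (3,6)
{CbBMp, CbBMs, CbBRp, CbBRs, CcBMp, CcBMs, CcBRp, CcBRs} → row (3,1) (3,1)
That's 5 distinct rows out of 32 strategies.

5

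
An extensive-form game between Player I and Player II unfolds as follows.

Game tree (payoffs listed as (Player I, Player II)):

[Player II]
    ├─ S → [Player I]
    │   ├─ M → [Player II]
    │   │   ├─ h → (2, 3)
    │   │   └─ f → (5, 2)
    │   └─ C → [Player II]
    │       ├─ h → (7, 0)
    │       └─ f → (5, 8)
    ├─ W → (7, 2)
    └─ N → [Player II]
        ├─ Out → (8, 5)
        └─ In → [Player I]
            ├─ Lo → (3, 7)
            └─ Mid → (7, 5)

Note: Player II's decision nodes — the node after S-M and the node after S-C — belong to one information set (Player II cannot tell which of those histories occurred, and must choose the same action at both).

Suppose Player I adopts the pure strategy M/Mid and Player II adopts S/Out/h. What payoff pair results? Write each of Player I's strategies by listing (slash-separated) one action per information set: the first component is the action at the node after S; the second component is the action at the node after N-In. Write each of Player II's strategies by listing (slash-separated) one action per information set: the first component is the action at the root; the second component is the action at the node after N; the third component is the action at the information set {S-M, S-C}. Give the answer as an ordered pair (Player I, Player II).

(2, 3)

Trace the play path from the root:
  Player II plays S
  Player I plays M at [S]
  Player II plays h at [S-M]
→ terminal payoff (2, 3).
(Player I's choice at the node after N-In is never reached on this path, so it doesn't affect the outcome.)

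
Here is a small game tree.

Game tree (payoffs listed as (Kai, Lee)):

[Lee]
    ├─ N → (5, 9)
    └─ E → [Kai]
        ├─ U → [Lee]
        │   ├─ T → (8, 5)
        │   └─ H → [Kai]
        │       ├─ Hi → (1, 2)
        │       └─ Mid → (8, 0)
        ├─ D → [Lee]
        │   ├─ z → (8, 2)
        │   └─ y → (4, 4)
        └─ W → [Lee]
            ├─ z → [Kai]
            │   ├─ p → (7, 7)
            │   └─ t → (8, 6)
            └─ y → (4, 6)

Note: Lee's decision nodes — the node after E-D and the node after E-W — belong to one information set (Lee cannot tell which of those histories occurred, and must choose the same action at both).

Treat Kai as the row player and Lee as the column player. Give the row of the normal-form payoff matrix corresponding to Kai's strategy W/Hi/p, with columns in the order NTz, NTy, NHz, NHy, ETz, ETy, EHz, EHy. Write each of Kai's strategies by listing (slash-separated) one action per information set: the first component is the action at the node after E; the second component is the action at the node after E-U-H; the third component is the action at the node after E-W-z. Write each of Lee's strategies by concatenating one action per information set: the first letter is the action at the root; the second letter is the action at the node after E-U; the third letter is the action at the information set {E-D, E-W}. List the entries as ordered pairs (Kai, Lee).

vs NTz: Lee plays N → (5, 9)
vs NTy: Lee plays N → (5, 9)
vs NHz: Lee plays N → (5, 9)
vs NHy: Lee plays N → (5, 9)
vs ETz: Lee plays E → Kai plays W at [E] → Lee plays z at [E-W] → Kai plays p at [E-W-z] → (7, 7)
vs ETy: Lee plays E → Kai plays W at [E] → Lee plays y at [E-W] → (4, 6)
vs EHz: Lee plays E → Kai plays W at [E] → Lee plays z at [E-W] → Kai plays p at [E-W-z] → (7, 7)
vs EHy: Lee plays E → Kai plays W at [E] → Lee plays y at [E-W] → (4, 6)

(5,9) (5,9) (5,9) (5,9) (7,7) (4,6) (7,7) (4,6)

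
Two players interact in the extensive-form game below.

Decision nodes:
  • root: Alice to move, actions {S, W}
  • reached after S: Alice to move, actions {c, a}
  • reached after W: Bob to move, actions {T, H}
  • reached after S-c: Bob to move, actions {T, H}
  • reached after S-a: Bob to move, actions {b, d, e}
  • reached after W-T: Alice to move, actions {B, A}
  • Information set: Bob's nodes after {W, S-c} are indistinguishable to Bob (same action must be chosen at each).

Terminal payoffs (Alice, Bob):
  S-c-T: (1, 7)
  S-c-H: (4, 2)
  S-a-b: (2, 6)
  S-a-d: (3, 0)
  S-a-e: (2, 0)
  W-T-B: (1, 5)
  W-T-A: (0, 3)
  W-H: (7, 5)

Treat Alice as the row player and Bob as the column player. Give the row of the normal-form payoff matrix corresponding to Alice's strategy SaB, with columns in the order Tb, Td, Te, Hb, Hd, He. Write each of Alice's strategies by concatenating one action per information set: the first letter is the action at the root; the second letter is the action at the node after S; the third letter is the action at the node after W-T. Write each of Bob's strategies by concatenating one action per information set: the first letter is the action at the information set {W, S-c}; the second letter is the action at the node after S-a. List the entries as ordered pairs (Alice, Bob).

(2,6) (3,0) (2,0) (2,6) (3,0) (2,0)

vs Tb: Alice plays S → Alice plays a at [S] → Bob plays b at [S-a] → (2, 6)
vs Td: Alice plays S → Alice plays a at [S] → Bob plays d at [S-a] → (3, 0)
vs Te: Alice plays S → Alice plays a at [S] → Bob plays e at [S-a] → (2, 0)
vs Hb: Alice plays S → Alice plays a at [S] → Bob plays b at [S-a] → (2, 6)
vs Hd: Alice plays S → Alice plays a at [S] → Bob plays d at [S-a] → (3, 0)
vs He: Alice plays S → Alice plays a at [S] → Bob plays e at [S-a] → (2, 0)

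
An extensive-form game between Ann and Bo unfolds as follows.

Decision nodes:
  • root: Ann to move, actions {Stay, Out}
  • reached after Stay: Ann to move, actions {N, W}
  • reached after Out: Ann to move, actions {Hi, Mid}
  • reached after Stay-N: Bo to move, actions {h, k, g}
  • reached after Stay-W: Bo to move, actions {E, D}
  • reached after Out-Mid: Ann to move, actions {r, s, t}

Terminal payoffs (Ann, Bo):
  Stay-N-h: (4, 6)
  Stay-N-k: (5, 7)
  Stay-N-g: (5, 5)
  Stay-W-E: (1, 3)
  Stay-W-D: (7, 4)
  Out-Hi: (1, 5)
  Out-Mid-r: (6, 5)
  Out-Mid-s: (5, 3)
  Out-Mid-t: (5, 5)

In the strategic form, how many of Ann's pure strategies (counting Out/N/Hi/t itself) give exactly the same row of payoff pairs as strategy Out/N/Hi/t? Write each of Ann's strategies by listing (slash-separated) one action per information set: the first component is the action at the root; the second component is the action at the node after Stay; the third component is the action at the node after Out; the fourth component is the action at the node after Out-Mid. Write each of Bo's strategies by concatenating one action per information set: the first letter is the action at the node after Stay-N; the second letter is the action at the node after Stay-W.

6

Row for Out/N/Hi/t (columns hE, hD, kE, kD, gE, gD): (1,5) (1,5) (1,5) (1,5) (1,5) (1,5).
Under Out/N/Hi/t, Ann's choice at the node after Stay and at the node after Out-Mid can never be reached regardless of what Bo does, so varying those choices leaves every outcome unchanged.
Holding the reachable choices fixed and varying the unreachable ones freely already gives 2 × 3 = 6 equivalent strategies.
No other strategy reproduces this row, so those 6 are the full class: Out/N/Hi/r, Out/N/Hi/s, Out/N/Hi/t, Out/W/Hi/r, Out/W/Hi/s, Out/W/Hi/t.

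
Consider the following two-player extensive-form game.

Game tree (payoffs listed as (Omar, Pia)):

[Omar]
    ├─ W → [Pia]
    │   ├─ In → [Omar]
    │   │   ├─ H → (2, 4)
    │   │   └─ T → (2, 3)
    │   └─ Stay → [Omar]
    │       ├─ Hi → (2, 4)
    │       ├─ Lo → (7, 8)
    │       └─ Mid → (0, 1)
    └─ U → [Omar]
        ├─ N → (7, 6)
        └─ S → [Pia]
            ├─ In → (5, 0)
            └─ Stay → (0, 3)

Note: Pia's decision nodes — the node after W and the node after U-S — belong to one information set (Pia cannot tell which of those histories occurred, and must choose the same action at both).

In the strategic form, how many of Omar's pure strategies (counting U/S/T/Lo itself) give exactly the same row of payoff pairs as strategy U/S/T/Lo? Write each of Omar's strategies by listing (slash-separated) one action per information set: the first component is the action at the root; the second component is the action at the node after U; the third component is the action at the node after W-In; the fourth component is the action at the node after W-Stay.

Row for U/S/T/Lo (columns In, Stay): (5,0) (0,3).
Under U/S/T/Lo, Omar's choice at the node after W-In and at the node after W-Stay can never be reached regardless of what Pia does, so varying those choices leaves every outcome unchanged.
Holding the reachable choices fixed and varying the unreachable ones freely already gives 2 × 3 = 6 equivalent strategies.
No other strategy reproduces this row, so those 6 are the full class: U/S/H/Hi, U/S/H/Lo, U/S/H/Mid, U/S/T/Hi, U/S/T/Lo, U/S/T/Mid.

6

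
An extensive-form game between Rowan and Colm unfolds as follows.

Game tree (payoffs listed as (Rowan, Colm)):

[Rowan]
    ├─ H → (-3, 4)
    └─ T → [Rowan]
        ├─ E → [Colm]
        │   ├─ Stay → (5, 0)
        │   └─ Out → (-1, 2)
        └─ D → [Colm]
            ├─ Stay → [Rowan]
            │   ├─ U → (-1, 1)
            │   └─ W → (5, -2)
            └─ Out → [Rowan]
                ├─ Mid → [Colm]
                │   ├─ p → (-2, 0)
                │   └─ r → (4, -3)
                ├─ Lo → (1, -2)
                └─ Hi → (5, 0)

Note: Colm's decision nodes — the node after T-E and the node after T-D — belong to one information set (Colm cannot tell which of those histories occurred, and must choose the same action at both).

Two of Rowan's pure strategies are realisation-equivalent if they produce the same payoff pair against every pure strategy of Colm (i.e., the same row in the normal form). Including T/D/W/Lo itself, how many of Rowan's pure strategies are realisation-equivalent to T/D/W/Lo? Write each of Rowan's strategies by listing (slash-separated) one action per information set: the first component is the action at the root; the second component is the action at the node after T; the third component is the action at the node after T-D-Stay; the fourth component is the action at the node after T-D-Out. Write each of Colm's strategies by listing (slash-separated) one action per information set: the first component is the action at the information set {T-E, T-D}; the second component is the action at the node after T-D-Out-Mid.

1

Row for T/D/W/Lo (columns Stay/p, Stay/r, Out/p, Out/r): (5,-2) (5,-2) (1,-2) (1,-2).
Every one of Rowan's information sets is on the play path for some reply by Colm when Rowan follows T/D/W/Lo.
Changing the action at any of them therefore changes at least one column, so only T/D/W/Lo itself gives this row.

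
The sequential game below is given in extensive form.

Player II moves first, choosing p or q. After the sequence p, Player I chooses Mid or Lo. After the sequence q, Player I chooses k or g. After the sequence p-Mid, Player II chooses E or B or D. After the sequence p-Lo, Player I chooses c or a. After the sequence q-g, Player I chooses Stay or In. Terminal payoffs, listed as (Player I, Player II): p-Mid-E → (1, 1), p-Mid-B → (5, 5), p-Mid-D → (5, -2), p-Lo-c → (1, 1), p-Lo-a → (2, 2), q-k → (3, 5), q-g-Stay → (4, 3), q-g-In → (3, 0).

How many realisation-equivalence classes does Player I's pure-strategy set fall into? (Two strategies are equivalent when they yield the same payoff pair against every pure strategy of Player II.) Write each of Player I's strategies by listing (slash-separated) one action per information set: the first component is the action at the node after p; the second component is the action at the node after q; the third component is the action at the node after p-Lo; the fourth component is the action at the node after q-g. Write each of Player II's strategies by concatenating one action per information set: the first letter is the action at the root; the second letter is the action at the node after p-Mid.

Player I has 16 pure strategies: Mid/k/c/Stay, Mid/k/c/In, Mid/k/a/Stay, Mid/k/a/In, Mid/g/c/Stay, Mid/g/c/In, Mid/g/a/Stay, Mid/g/a/In, Lo/k/c/Stay, Lo/k/c/In, Lo/k/a/Stay, Lo/k/a/In, Lo/g/c/Stay, Lo/g/c/In, Lo/g/a/Stay, Lo/g/a/In. Columns: pE, pB, pD, qE, qB, qD.
{Mid/k/c/Stay, Mid/k/c/In, Mid/k/a/Stay, Mid/k/a/In} → row (1,1) (5,5) (5,-2) (3,5) (3,5) (3,5)
{Mid/g/c/Stay, Mid/g/a/Stay} → row (1,1) (5,5) (5,-2) (4,3) (4,3) (4,3)
{Mid/g/c/In, Mid/g/a/In} → row (1,1) (5,5) (5,-2) (3,0) (3,0) (3,0)
{Lo/k/c/Stay, Lo/k/c/In} → row (1,1) (1,1) (1,1) (3,5) (3,5) (3,5)
{Lo/k/a/Stay, Lo/k/a/In} → row (2,2) (2,2) (2,2) (3,5) (3,5) (3,5)
{Lo/g/c/Stay} → row (1,1) (1,1) (1,1) (4,3) (4,3) (4,3)
{Lo/g/c/In} → row (1,1) (1,1) (1,1) (3,0) (3,0) (3,0)
{Lo/g/a/Stay} → row (2,2) (2,2) (2,2) (4,3) (4,3) (4,3)
{Lo/g/a/In} → row (2,2) (2,2) (2,2) (3,0) (3,0) (3,0)
That's 9 distinct rows out of 16 strategies.

9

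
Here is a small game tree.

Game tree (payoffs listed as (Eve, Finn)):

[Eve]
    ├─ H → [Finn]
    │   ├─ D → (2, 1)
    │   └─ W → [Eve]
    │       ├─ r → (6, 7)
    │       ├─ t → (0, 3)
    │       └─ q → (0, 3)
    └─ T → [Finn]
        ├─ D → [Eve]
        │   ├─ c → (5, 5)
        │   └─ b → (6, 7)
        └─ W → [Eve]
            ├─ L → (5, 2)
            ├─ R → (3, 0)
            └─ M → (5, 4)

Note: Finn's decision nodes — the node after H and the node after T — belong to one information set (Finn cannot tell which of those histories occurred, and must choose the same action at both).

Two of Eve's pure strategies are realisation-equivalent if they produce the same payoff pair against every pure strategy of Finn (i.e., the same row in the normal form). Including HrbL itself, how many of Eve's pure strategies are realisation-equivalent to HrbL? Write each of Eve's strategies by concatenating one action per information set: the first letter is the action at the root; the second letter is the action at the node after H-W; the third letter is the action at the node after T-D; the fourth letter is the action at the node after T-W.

6

Row for HrbL (columns D, W): (2,1) (6,7).
Under HrbL, Eve's choice at the node after T-D and at the node after T-W can never be reached regardless of what Finn does, so varying those choices leaves every outcome unchanged.
Holding the reachable choices fixed and varying the unreachable ones freely already gives 2 × 3 = 6 equivalent strategies.
No other strategy reproduces this row, so those 6 are the full class: HrcL, HrcR, HrcM, HrbL, HrbR, HrbM.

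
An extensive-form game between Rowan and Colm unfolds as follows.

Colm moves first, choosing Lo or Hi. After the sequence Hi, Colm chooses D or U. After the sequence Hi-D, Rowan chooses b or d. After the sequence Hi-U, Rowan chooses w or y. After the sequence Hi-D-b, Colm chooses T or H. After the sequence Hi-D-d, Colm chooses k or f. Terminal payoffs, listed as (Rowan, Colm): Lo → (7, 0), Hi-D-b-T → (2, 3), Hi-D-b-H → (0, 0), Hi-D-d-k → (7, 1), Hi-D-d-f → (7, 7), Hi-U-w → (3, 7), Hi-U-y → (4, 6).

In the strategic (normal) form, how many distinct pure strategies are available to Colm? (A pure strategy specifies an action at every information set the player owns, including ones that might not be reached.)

16

Colm owns the root with actions {Lo, Hi} — two choices.
Colm owns the node after Hi with actions {D, U} — two choices.
Colm owns the node after Hi-D-b with actions {T, H} — two choices.
Colm owns the node after Hi-D-d with actions {k, f} — two choices.
A pure strategy fixes one action at each information set independently, so the count is the product 2 × 2 × 2 × 2 = 16.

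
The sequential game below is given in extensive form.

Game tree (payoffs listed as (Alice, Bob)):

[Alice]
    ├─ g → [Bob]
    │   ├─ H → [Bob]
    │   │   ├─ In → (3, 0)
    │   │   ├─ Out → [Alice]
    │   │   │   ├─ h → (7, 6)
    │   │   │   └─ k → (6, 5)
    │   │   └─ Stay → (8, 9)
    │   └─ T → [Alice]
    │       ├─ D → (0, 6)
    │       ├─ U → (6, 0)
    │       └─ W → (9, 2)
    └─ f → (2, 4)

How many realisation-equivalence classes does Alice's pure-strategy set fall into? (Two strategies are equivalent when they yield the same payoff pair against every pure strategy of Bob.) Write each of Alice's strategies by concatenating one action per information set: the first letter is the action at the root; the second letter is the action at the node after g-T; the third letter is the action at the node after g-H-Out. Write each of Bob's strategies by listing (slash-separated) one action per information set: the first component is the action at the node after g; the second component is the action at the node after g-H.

7

Alice has 12 pure strategies: gDh, gDk, gUh, gUk, gWh, gWk, fDh, fDk, fUh, fUk, fWh, fWk. Columns: H/In, H/Out, H/Stay, T/In, T/Out, T/Stay.
{gDh} → row (3,0) (7,6) (8,9) (0,6) (0,6) (0,6)
{gDk} → row (3,0) (6,5) (8,9) (0,6) (0,6) (0,6)
{gUh} → row (3,0) (7,6) (8,9) (6,0) (6,0) (6,0)
{gUk} → row (3,0) (6,5) (8,9) (6,0) (6,0) (6,0)
{gWh} → row (3,0) (7,6) (8,9) (9,2) (9,2) (9,2)
{gWk} → row (3,0) (6,5) (8,9) (9,2) (9,2) (9,2)
{fDh, fDk, fUh, fUk, fWh, fWk} → row (2,4) (2,4) (2,4) (2,4) (2,4) (2,4)
That's 7 distinct rows out of 12 strategies.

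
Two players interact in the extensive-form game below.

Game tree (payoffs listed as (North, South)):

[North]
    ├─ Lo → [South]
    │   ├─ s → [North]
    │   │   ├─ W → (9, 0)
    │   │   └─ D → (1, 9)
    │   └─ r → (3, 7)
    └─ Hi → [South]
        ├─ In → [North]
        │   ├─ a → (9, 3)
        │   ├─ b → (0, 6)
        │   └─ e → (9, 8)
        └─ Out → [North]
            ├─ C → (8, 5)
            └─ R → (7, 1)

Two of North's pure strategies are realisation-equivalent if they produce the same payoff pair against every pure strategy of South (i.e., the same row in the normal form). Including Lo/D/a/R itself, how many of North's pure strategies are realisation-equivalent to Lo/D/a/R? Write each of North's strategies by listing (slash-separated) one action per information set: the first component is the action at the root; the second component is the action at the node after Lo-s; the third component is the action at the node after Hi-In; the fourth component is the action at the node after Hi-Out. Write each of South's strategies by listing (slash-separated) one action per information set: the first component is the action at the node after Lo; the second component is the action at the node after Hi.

Row for Lo/D/a/R (columns s/In, s/Out, r/In, r/Out): (1,9) (1,9) (3,7) (3,7).
Under Lo/D/a/R, North's choice at the node after Hi-In and at the node after Hi-Out can never be reached regardless of what South does, so varying those choices leaves every outcome unchanged.
Holding the reachable choices fixed and varying the unreachable ones freely already gives 3 × 2 = 6 equivalent strategies.
No other strategy reproduces this row, so those 6 are the full class: Lo/D/a/C, Lo/D/a/R, Lo/D/b/C, Lo/D/b/R, Lo/D/e/C, Lo/D/e/R.

6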